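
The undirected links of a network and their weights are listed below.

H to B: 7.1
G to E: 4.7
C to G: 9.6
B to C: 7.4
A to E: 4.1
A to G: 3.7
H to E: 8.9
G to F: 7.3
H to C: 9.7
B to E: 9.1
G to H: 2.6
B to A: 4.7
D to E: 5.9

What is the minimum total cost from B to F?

15.7

Settle nodes by increasing distance from B:
B: 0
A: 4.7  (via B)
H: 7.1  (via B)
C: 7.4  (via B)
G: 8.4  (via A)
E: 8.8  (via A)
D: 14.7  (via E)
F: 15.7  (via G)
Shortest route: B–A–G–F = 15.7.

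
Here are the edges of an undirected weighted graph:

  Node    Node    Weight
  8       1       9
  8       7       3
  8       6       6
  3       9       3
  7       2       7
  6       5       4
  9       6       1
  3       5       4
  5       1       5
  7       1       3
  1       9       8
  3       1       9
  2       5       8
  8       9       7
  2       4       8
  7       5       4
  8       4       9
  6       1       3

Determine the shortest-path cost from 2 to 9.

Enumerating some paths:
2–5–6–9: 8+4+1 = 13
2–5–3–9: 8+4+3 = 15
2–7–1–6–9: 7+3+3+1 = 14
The minimum is 13 via 2–5–6–9.

13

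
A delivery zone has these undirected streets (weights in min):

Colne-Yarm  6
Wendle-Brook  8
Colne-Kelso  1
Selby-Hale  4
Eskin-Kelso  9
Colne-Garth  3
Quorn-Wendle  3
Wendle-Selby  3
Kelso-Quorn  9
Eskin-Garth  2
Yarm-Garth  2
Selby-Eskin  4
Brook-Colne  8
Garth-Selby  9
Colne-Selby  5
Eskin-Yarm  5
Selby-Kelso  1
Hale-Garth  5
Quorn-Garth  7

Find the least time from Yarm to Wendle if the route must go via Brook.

21 min

Best Yarm to Brook: Yarm → Garth → Colne → Brook costing 13
Shortest Brook→Wendle: Brook → Wendle = 8
Total via Brook: 13 + 8 = 21 min.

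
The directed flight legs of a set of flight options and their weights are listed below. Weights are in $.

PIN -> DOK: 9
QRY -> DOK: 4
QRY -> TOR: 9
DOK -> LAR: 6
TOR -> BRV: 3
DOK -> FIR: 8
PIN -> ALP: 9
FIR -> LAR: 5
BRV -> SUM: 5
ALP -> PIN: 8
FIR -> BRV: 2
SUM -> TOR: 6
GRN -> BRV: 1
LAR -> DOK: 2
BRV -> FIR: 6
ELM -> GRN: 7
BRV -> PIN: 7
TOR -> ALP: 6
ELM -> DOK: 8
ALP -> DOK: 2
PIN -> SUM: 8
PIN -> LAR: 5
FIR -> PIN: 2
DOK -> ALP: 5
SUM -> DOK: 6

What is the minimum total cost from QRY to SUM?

Running Dijkstra from QRY:
QRY: 0
DOK: 4  (via QRY)
TOR: 9  (via QRY)
ALP: 9  (via DOK)
LAR: 10  (via DOK)
BRV: 12  (via TOR)
FIR: 12  (via DOK)
PIN: 14  (via FIR)
SUM: 17  (via BRV)
Shortest route: QRY–TOR–BRV–SUM = $17.

$17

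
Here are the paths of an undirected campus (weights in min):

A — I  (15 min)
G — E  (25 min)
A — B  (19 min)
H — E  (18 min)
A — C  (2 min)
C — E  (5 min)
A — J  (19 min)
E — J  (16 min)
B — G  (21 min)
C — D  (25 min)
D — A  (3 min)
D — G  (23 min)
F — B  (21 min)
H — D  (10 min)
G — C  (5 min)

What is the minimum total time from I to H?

Candidate routes:
I - A - C - E - H: 15+2+5+18 = 40
I - A - C - D - H: 15+2+25+10 = 52
I - A - D - H: 15+3+10 = 28
The minimum is 28 min via I - A - D - H.

28 min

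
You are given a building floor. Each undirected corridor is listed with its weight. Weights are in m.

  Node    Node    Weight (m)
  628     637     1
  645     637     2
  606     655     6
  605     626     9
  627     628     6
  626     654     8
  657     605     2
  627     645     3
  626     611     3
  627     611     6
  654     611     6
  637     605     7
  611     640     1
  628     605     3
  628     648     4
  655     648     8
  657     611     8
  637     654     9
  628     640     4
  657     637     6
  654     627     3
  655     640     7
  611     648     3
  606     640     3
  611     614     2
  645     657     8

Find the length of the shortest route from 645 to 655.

14 m

Settle nodes by increasing distance from 645:
645: 0
637: 2  (via 645)
627: 3  (via 645)
628: 3  (via 637)
654: 6  (via 627)
605: 6  (via 628)
640: 7  (via 628)
648: 7  (via 628)
657: 8  (via 645)
611: 8  (via 640)
606: 10  (via 640)
614: 10  (via 611)
626: 11  (via 611)
655: 14  (via 640)
Shortest route: 645–637–628–640–655 = 14 m.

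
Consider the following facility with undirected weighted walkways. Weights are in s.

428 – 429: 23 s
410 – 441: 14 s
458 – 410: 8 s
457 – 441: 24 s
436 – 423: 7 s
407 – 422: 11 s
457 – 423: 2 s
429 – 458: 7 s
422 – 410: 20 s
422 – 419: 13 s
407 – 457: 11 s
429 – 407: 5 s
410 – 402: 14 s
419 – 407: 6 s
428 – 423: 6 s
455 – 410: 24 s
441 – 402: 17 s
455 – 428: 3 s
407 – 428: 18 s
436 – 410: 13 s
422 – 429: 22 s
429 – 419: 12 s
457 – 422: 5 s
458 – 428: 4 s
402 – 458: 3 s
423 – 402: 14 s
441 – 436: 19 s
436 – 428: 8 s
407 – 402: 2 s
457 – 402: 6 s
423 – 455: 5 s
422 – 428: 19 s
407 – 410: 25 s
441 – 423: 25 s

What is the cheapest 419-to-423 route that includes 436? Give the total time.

30 s

Shortest 419→436: 419–407–402–458–428–436 = 23
Shortest 436→423: 436–423 = 7
Total via 436: 23 + 7 = 30 s.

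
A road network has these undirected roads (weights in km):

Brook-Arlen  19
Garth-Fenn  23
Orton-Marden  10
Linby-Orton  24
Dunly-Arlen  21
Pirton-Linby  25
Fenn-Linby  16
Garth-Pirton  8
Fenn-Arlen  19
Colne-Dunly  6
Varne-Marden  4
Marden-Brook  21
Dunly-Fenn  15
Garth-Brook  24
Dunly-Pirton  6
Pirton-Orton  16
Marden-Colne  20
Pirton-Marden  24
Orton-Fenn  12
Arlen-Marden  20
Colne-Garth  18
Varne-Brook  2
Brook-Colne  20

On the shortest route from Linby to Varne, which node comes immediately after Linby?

Orton

Candidate routes:
Linby–Orton–Marden–Varne: 24+10+4 = 38
Linby–Fenn–Orton–Marden–Varne: 16+12+10+4 = 42
Linby–Pirton–Orton–Marden–Varne: 25+16+10+4 = 55
Linby–Pirton–Marden–Varne: 25+24+4 = 53
Cheapest is Linby–Orton–Marden–Varne at 38 km.
So from Linby the first move is to Orton.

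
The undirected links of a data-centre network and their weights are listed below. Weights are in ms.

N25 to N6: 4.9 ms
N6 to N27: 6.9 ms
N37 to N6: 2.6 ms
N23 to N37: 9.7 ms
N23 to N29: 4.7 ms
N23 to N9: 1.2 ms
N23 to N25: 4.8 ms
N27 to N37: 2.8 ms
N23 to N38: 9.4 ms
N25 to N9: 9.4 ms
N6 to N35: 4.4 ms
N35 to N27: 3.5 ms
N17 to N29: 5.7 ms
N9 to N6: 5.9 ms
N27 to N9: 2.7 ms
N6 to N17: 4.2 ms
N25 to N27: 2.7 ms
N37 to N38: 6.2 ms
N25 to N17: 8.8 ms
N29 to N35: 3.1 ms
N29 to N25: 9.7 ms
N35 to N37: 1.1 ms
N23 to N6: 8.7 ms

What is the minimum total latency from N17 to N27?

Shortest distances from N17:
N17: 0
N6: 4.2  (via N17)
N29: 5.7  (via N17)
N37: 6.8  (via N6)
N35: 7.9  (via N37)
N25: 8.8  (via N17)
N27: 9.6  (via N37)
Shortest route: N17 → N6 → N37 → N27 = 9.6 ms.

9.6 ms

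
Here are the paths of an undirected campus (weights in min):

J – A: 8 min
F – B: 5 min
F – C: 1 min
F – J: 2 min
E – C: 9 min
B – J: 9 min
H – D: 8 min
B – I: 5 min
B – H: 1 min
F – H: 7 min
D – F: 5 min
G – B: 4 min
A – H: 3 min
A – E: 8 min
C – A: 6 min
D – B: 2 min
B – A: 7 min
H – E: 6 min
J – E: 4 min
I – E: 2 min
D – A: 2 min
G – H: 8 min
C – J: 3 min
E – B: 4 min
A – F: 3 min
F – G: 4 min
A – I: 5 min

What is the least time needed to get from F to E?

6 min

Candidate routes:
F - C - J - E: 1+3+4 = 8
F - C - E: 1+9 = 10
F - B - E: 5+4 = 9
F - J - E: 2+4 = 6
Cheapest is F - J - E at 6 min.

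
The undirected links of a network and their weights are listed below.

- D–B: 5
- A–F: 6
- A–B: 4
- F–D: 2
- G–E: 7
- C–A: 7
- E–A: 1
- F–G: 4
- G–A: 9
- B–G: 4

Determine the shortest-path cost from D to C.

Running Dijkstra from D:
D: 0
F: 2  (via D)
B: 5  (via D)
G: 6  (via F)
A: 8  (via F)
E: 9  (via A)
C: 15  (via A)
Shortest route: D → F → A → C = 15.

15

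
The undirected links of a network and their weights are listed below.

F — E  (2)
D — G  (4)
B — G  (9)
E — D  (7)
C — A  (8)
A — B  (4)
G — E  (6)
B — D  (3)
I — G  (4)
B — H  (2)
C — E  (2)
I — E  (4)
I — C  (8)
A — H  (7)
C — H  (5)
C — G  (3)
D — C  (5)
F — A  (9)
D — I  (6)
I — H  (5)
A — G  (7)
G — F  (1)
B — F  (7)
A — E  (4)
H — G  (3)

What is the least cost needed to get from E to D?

Compare a few routes:
E - C - G - D: 2+3+4 = 9
E - D: 7 = 7
E - G - D: 6+4 = 10
The minimum is 7 via E - D.

7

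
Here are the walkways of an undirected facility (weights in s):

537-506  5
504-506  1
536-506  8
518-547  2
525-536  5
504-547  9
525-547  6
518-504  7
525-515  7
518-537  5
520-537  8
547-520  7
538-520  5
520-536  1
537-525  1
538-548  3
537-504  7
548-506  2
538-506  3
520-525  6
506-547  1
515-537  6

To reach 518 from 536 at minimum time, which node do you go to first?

Enumerating some paths:
536 - 520 - 547 - 518: 1+7+2 = 10
536 - 525 - 537 - 518: 5+1+5 = 11
The minimum is 10 s via 536 - 520 - 547 - 518.
So from 536 the first move is to 520.

520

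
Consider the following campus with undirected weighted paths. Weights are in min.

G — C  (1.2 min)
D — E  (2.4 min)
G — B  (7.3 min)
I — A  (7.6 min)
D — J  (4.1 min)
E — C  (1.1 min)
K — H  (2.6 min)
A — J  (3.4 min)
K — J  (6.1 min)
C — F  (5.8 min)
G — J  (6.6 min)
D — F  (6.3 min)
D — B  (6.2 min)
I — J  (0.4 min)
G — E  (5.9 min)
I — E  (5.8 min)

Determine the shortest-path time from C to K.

Compare a few routes:
C → E → D → J → K: 1.1+2.4+4.1+6.1 = 13.7
C → E → I → J → K: 1.1+5.8+0.4+6.1 = 13.4
The minimum is 13.4 min via C → E → I → J → K.

13.4 min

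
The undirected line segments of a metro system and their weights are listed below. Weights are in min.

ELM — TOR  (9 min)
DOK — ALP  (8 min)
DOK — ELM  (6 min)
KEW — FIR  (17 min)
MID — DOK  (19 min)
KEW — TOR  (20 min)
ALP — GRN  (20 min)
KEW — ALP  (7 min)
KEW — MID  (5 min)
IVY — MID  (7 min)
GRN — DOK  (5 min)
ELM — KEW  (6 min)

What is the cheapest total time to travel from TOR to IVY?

27 min

Settle nodes by increasing distance from TOR:
TOR: 0
ELM: 9  (via TOR)
DOK: 15  (via ELM)
KEW: 15  (via ELM)
GRN: 20  (via DOK)
MID: 20  (via KEW)
ALP: 22  (via KEW)
IVY: 27  (via MID)
Shortest route: TOR–ELM–KEW–MID–IVY = 27 min.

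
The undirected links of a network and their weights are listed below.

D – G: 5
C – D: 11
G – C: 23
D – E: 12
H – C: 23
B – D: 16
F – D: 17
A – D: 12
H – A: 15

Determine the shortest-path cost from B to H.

43

Running Dijkstra from B:
B: 0
D: 16  (via B)
G: 21  (via D)
C: 27  (via D)
A: 28  (via D)
E: 28  (via D)
F: 33  (via D)
H: 43  (via A)
Shortest route: B–D–A–H = 43.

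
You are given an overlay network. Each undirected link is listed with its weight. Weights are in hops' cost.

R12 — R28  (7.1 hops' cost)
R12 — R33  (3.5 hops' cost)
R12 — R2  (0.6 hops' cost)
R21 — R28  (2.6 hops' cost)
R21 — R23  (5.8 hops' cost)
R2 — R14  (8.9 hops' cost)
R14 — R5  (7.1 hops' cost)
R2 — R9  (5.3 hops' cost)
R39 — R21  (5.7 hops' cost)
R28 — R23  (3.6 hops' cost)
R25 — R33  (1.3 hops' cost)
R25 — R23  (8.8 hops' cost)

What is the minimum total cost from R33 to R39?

Candidate routes:
R33 → R25 → R23 → R21 → R39: 1.3+8.8+5.8+5.7 = 21.6
R33 → R12 → R28 → R21 → R39: 3.5+7.1+2.6+5.7 = 18.9
The minimum is 18.9 hops' cost via R33 → R12 → R28 → R21 → R39.

18.9 hops' cost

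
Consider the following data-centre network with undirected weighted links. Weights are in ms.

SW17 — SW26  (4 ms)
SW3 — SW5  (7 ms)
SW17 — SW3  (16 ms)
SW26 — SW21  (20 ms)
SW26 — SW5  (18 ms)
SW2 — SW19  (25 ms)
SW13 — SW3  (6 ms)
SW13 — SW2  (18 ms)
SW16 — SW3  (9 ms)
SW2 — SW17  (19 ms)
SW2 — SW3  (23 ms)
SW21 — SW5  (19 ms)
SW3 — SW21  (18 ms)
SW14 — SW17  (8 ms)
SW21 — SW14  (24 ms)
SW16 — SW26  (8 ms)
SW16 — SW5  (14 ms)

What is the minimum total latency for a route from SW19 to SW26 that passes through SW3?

65 ms

Best SW19 to SW3: SW19 → SW2 → SW3 costing 48
Shortest SW3→SW26: SW3 → SW16 → SW26 = 17
Total via SW3: 48 + 17 = 65 ms.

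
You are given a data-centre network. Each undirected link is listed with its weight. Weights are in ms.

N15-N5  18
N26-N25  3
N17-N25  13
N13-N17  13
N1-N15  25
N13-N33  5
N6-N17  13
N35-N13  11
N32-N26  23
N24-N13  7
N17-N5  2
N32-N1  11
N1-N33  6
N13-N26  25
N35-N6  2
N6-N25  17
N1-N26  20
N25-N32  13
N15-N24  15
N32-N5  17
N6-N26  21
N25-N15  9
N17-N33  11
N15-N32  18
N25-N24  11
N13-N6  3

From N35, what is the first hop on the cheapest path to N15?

Candidate routes:
N35 - N6 - N13 - N24 - N15: 2+3+7+15 = 27
N35 - N6 - N13 - N24 - N25 - N15: 2+3+7+11+9 = 32
N35 - N6 - N25 - N15: 2+17+9 = 28
Cheapest is N35 - N6 - N13 - N24 - N15 at 27 ms.
So from N35 the first move is to N6.

N6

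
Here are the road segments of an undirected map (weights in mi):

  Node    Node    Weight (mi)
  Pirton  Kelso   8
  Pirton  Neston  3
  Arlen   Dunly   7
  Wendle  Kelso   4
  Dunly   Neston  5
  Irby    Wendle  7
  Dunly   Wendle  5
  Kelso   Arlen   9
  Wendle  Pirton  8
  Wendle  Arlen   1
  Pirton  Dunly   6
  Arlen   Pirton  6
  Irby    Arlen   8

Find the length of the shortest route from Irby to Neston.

Running Dijkstra from Irby:
Irby: 0
Wendle: 7  (via Irby)
Arlen: 8  (via Irby)
Kelso: 11  (via Wendle)
Dunly: 12  (via Wendle)
Pirton: 14  (via Arlen)
Neston: 17  (via Dunly)
Shortest route: Irby → Wendle → Dunly → Neston = 17 mi.

17 mi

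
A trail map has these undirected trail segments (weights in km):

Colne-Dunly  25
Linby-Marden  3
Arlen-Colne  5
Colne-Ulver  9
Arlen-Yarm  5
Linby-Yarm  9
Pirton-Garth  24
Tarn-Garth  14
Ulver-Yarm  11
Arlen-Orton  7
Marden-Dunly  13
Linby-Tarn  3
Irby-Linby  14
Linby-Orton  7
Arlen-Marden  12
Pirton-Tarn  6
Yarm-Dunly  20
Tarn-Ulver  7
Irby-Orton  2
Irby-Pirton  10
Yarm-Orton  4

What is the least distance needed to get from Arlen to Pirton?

19 km

Compare a few routes:
Arlen - Orton - Irby - Pirton: 7+2+10 = 19
Arlen - Yarm - Orton - Irby - Pirton: 5+4+2+10 = 21
The minimum is 19 km via Arlen - Orton - Irby - Pirton.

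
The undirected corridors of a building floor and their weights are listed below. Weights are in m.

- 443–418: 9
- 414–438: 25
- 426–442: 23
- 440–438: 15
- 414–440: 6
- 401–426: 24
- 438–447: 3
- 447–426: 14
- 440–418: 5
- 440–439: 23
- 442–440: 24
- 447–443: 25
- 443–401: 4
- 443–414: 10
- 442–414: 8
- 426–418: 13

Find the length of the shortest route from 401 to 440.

18 m

Shortest distances from 401:
401: 0
443: 4  (via 401)
418: 13  (via 443)
414: 14  (via 443)
440: 18  (via 418)
Shortest route: 401 → 443 → 418 → 440 = 18 m.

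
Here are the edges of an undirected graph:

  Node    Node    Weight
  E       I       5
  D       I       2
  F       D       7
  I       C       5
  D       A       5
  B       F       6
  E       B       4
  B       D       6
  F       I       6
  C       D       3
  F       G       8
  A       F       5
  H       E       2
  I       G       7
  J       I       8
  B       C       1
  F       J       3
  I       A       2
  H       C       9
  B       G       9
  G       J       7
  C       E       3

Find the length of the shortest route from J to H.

15

Enumerating some paths:
J - F - I - E - H: 3+6+5+2 = 16
J - I - E - H: 8+5+2 = 15
The minimum is 15 via J - I - E - H.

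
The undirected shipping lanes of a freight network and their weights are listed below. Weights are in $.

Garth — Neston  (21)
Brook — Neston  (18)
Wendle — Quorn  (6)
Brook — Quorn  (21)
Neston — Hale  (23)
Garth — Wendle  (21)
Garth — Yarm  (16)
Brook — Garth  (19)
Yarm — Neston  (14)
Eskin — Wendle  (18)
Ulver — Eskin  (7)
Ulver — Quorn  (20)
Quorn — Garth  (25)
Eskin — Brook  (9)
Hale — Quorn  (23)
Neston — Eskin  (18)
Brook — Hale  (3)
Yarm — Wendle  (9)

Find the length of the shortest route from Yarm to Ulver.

Shortest distances from Yarm:
Yarm: 0
Wendle: 9  (via Yarm)
Neston: 14  (via Yarm)
Quorn: 15  (via Wendle)
Garth: 16  (via Yarm)
Eskin: 27  (via Wendle)
Brook: 32  (via Neston)
Ulver: 34  (via Eskin)
Shortest route: Yarm–Wendle–Eskin–Ulver = $34.

$34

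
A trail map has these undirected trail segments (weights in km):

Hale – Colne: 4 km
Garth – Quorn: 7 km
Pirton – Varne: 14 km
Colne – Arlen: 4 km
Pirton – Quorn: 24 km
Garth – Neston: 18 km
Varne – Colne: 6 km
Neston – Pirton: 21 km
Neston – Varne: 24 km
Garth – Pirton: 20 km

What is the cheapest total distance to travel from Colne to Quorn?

44 km

Candidate routes:
Colne - Varne - Pirton - Garth - Quorn: 6+14+20+7 = 47
Colne - Varne - Pirton - Quorn: 6+14+24 = 44
Colne - Varne - Neston - Garth - Quorn: 6+24+18+7 = 55
Cheapest is Colne - Varne - Pirton - Quorn at 44 km.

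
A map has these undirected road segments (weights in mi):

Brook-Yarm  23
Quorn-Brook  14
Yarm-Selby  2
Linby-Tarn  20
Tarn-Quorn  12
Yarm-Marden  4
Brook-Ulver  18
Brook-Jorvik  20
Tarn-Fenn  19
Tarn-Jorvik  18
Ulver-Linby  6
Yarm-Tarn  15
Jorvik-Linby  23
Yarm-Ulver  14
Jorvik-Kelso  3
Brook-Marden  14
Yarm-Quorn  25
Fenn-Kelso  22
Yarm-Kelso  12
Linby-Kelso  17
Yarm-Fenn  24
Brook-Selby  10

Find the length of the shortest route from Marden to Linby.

24 mi

Compare a few routes:
Marden → Yarm → Kelso → Linby: 4+12+17 = 33
Marden → Yarm → Tarn → Linby: 4+15+20 = 39
Marden → Yarm → Ulver → Linby: 4+14+6 = 24
Marden → Brook → Ulver → Linby: 14+18+6 = 38
Cheapest is Marden → Yarm → Ulver → Linby at 24 mi.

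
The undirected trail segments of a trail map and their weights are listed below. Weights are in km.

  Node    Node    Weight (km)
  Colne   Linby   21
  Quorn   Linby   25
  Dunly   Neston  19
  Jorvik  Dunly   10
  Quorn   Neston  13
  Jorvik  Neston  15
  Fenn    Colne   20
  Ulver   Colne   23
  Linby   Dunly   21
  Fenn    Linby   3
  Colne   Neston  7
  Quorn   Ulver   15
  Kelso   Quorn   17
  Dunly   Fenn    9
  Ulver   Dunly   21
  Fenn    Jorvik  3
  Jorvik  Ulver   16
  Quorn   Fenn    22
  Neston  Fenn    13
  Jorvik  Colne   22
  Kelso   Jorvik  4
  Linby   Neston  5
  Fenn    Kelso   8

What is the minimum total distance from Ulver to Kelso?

20 km

Compare a few routes:
Ulver → Jorvik → Kelso: 16+4 = 20
Ulver → Jorvik → Fenn → Kelso: 16+3+8 = 27
Cheapest is Ulver → Jorvik → Kelso at 20 km.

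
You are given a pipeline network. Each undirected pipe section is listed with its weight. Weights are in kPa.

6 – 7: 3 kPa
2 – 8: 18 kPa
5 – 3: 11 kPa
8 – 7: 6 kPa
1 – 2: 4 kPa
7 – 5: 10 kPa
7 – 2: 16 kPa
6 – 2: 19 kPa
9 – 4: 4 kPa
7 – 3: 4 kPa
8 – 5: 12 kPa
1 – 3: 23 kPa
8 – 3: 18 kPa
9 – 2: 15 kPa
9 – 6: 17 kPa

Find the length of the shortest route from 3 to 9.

24 kPa

Settle nodes by increasing distance from 3:
3: 0
7: 4  (via 3)
6: 7  (via 7)
8: 10  (via 7)
5: 11  (via 3)
2: 20  (via 7)
1: 23  (via 3)
9: 24  (via 6)
Shortest route: 3–7–6–9 = 24 kPa.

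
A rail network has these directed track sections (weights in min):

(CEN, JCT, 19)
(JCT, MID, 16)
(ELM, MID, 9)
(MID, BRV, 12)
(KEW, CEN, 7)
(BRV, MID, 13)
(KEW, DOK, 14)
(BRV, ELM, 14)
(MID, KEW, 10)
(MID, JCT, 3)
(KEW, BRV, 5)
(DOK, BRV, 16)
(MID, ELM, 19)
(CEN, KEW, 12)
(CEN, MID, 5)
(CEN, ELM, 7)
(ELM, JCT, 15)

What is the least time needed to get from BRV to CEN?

Enumerating some paths:
BRV → MID → KEW → CEN: 13+10+7 = 30
BRV → ELM → MID → KEW → CEN: 14+9+10+7 = 40
Cheapest is BRV → MID → KEW → CEN at 30 min.

30 min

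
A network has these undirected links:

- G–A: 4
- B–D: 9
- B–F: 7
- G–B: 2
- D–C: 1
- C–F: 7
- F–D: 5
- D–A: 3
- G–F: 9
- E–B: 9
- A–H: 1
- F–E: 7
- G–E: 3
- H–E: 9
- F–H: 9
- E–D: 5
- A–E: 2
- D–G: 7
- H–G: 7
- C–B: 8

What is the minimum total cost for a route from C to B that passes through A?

Shortest C→A: C → D → A = 4
Best A to B: A → G → B costing 6
Total via A: 4 + 6 = 10.

10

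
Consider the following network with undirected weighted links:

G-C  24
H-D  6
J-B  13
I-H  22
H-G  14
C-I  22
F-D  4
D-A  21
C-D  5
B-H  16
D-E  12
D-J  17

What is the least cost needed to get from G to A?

Candidate routes:
G–C–D–A: 24+5+21 = 50
G–H–B–J–D–A: 14+16+13+17+21 = 81
G–H–D–A: 14+6+21 = 41
The minimum is 41 via G–H–D–A.

41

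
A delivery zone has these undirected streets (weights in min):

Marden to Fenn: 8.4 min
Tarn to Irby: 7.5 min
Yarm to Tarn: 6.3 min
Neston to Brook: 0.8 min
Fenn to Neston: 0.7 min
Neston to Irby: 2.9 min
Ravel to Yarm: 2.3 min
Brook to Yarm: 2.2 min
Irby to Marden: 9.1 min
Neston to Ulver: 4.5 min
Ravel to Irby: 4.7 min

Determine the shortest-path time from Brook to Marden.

9.9 min

Enumerating some paths:
Brook - Neston - Irby - Marden: 0.8+2.9+9.1 = 12.8
Brook - Neston - Fenn - Marden: 0.8+0.7+8.4 = 9.9
The minimum is 9.9 min via Brook - Neston - Fenn - Marden.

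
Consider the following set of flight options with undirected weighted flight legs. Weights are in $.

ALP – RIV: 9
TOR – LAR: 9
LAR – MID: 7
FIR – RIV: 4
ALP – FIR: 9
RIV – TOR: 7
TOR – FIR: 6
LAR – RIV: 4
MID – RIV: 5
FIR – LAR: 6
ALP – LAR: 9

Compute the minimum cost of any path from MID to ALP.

$14

Shortest distances from MID:
MID: 0
RIV: 5  (via MID)
LAR: 7  (via MID)
FIR: 9  (via RIV)
TOR: 12  (via RIV)
ALP: 14  (via RIV)
Shortest route: MID–RIV–ALP = $14.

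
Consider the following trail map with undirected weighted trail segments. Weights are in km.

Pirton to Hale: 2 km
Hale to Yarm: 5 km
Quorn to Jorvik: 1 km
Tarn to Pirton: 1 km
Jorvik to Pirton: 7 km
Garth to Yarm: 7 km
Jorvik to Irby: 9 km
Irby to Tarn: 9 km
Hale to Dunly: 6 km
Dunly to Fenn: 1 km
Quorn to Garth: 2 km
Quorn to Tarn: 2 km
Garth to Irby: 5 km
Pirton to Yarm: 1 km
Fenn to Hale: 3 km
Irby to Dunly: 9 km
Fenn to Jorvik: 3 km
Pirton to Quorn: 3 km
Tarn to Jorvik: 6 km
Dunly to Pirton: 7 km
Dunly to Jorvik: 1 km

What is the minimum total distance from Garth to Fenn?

5 km

Compare a few routes:
Garth–Quorn–Tarn–Pirton–Hale–Fenn: 2+2+1+2+3 = 10
Garth–Quorn–Jorvik–Fenn: 2+1+3 = 6
Garth–Quorn–Jorvik–Dunly–Fenn: 2+1+1+1 = 5
Garth–Quorn–Pirton–Hale–Fenn: 2+3+2+3 = 10
The minimum is 5 km via Garth–Quorn–Jorvik–Dunly–Fenn.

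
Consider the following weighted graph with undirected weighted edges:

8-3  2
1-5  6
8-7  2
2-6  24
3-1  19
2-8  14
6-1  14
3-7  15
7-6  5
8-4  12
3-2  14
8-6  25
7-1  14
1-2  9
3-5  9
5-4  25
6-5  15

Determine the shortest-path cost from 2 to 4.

26

Enumerating some paths:
2 - 8 - 4: 14+12 = 26
2 - 1 - 7 - 8 - 4: 9+14+2+12 = 37
2 - 3 - 8 - 4: 14+2+12 = 28
Cheapest is 2 - 8 - 4 at 26.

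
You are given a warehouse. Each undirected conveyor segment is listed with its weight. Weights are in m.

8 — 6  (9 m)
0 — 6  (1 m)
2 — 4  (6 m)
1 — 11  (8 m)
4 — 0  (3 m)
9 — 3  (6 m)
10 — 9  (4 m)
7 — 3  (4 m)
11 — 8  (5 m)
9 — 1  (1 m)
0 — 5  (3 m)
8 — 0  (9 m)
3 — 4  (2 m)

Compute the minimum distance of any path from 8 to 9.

14 m

Settle nodes by increasing distance from 8:
8: 0
11: 5  (via 8)
0: 9  (via 8)
6: 9  (via 8)
4: 12  (via 0)
5: 12  (via 0)
1: 13  (via 11)
3: 14  (via 4)
9: 14  (via 1)
Shortest route: 8 → 11 → 1 → 9 = 14 m.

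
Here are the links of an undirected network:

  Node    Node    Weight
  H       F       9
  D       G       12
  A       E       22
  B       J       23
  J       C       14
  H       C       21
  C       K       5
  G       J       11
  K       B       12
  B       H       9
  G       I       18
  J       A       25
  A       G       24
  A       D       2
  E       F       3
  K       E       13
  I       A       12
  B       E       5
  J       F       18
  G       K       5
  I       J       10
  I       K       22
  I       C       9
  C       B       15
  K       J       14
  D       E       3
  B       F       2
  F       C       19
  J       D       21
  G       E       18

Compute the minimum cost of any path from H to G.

Candidate routes:
H → F → E → D → G: 9+3+3+12 = 27
H → F → B → K → G: 9+2+12+5 = 28
H → B → F → E → D → G: 9+2+3+3+12 = 29
H → B → K → G: 9+12+5 = 26
Cheapest is H → B → K → G at 26.

26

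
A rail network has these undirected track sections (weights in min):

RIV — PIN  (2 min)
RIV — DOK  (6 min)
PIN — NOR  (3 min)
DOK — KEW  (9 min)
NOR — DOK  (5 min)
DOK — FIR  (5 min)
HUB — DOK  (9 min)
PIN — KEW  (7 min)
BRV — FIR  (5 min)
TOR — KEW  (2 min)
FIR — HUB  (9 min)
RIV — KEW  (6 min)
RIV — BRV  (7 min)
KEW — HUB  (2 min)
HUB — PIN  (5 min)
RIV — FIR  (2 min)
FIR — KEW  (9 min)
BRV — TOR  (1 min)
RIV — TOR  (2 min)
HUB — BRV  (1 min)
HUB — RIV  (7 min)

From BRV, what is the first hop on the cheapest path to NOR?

TOR

Enumerating some paths:
BRV - HUB - PIN - NOR: 1+5+3 = 9
BRV - TOR - RIV - PIN - NOR: 1+2+2+3 = 8
The minimum is 8 min via BRV - TOR - RIV - PIN - NOR.
So from BRV the first move is to TOR.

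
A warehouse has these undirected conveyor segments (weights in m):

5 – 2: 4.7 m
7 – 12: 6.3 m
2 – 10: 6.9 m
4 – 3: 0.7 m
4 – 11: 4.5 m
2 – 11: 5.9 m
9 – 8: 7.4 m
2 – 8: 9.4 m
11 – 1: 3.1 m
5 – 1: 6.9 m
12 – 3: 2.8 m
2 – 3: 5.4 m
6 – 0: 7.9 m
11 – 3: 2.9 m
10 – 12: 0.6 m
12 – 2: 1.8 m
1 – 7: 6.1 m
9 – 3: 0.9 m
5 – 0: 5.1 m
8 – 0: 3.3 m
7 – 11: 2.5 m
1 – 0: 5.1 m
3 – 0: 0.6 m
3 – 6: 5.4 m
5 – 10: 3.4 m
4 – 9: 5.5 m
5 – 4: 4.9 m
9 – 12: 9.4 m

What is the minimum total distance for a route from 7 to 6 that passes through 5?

21.3 m

Shortest 7→5: 7 → 12 → 10 → 5 = 10.3
Best 5 to 6: 5 → 4 → 3 → 6 costing 11
Total via 5: 10.3 + 11 = 21.3 m.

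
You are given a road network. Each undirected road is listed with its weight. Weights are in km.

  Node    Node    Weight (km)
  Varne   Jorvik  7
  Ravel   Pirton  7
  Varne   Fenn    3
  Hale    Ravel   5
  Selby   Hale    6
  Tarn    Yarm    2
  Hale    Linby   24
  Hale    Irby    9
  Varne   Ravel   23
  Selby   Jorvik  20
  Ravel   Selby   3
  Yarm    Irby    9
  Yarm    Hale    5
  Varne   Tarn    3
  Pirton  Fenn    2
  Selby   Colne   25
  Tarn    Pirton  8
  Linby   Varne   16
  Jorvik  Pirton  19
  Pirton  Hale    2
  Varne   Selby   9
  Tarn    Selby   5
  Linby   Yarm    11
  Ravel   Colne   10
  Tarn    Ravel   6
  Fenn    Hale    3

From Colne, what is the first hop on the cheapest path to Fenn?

Ravel

Compare a few routes:
Colne–Ravel–Pirton–Fenn: 10+7+2 = 19
Colne–Ravel–Hale–Fenn: 10+5+3 = 18
Colne–Ravel–Pirton–Hale–Fenn: 10+7+2+3 = 22
Colne–Ravel–Hale–Pirton–Fenn: 10+5+2+2 = 19
Cheapest is Colne–Ravel–Hale–Fenn at 18 km.
So from Colne the first move is to Ravel.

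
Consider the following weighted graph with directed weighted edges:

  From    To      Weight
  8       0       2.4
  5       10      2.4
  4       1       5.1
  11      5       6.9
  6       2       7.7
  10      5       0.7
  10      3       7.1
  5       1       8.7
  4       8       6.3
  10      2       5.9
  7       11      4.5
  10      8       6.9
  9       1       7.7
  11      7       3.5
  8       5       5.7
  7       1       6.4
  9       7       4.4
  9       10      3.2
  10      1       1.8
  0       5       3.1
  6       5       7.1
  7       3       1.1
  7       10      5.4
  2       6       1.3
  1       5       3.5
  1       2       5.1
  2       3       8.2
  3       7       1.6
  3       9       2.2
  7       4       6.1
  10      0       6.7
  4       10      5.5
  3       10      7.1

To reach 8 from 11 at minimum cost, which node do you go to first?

7

Compare a few routes:
11 - 5 - 10 - 8: 6.9+2.4+6.9 = 16.2
11 - 7 - 3 - 9 - 10 - 8: 3.5+1.1+2.2+3.2+6.9 = 16.9
11 - 7 - 10 - 8: 3.5+5.4+6.9 = 15.8
11 - 7 - 4 - 8: 3.5+6.1+6.3 = 15.9
Cheapest is 11 - 7 - 10 - 8 at 15.8.
So from 11 the first move is to 7.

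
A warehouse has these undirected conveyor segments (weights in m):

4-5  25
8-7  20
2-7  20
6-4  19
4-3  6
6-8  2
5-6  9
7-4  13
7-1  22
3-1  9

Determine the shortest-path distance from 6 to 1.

34 m

Settle nodes by increasing distance from 6:
6: 0
8: 2  (via 6)
5: 9  (via 6)
4: 19  (via 6)
7: 22  (via 8)
3: 25  (via 4)
1: 34  (via 3)
Shortest route: 6 → 4 → 3 → 1 = 34 m.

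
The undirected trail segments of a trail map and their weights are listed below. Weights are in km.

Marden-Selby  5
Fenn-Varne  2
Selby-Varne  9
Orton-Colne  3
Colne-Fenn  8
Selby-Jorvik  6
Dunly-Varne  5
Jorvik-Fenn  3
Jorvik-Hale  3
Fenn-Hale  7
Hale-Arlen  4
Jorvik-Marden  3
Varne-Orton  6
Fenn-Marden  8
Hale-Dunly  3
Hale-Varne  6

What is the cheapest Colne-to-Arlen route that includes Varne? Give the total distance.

Shortest Colne→Varne: Colne–Orton–Varne = 9
Shortest Varne→Arlen: Varne–Hale–Arlen = 10
Total via Varne: 9 + 10 = 19 km.

19 km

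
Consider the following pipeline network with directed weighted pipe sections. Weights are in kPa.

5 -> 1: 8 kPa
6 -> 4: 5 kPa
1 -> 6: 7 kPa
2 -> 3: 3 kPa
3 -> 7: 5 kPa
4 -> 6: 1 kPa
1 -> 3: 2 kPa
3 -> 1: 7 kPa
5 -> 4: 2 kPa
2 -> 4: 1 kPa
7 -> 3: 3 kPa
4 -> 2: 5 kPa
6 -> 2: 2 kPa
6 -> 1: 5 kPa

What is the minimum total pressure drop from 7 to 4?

20 kPa

Compare a few routes:
7–3–1–6–4: 3+7+7+5 = 22
7–3–1–6–2–4: 3+7+7+2+1 = 20
Cheapest is 7–3–1–6–2–4 at 20 kPa.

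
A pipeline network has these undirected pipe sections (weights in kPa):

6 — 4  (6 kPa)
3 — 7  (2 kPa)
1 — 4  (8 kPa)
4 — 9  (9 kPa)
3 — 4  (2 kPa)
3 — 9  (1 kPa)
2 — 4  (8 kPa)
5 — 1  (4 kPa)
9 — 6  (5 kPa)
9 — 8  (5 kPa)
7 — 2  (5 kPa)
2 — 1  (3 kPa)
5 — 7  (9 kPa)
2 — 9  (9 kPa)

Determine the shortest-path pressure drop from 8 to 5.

17 kPa

Shortest distances from 8:
8: 0
9: 5  (via 8)
3: 6  (via 9)
4: 8  (via 3)
7: 8  (via 3)
6: 10  (via 9)
2: 13  (via 7)
1: 16  (via 4)
5: 17  (via 7)
Shortest route: 8–9–3–7–5 = 17 kPa.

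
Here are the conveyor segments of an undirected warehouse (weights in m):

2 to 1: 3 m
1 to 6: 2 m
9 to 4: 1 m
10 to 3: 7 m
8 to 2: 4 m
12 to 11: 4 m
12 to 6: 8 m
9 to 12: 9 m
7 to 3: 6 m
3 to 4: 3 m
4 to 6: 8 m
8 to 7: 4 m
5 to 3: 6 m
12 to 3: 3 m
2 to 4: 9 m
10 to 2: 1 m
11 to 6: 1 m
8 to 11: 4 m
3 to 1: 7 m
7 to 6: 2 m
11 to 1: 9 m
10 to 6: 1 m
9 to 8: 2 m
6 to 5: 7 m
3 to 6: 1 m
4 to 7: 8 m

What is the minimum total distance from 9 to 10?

Shortest distances from 9:
9: 0
4: 1  (via 9)
8: 2  (via 9)
3: 4  (via 4)
6: 5  (via 3)
2: 6  (via 8)
7: 6  (via 8)
10: 6  (via 6)
Shortest route: 9–4–3–6–10 = 6 m.

6 m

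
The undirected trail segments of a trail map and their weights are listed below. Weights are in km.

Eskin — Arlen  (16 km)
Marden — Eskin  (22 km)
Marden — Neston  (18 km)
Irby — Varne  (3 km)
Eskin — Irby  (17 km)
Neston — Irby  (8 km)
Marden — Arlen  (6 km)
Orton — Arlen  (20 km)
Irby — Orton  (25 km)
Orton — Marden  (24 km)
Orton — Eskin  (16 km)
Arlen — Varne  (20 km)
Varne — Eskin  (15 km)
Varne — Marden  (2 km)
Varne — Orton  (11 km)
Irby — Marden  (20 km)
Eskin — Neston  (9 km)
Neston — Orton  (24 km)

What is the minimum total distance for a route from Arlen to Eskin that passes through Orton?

35 km

Best Arlen to Orton: Arlen → Marden → Varne → Orton costing 19
Shortest Orton→Eskin: Orton → Eskin = 16
Total via Orton: 19 + 16 = 35 km.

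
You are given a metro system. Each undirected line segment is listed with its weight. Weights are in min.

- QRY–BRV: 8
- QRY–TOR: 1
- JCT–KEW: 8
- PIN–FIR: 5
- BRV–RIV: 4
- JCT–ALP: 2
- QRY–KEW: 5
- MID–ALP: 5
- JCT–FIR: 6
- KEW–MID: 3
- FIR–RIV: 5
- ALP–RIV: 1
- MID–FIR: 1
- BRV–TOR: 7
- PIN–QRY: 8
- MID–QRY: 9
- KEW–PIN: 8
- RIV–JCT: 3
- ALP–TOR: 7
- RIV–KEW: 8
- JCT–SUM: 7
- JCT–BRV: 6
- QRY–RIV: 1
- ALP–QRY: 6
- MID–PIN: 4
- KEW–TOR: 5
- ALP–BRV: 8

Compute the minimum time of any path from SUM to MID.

14 min

Candidate routes:
SUM–JCT–ALP–MID: 7+2+5 = 14
SUM–JCT–RIV–FIR–MID: 7+3+5+1 = 16
SUM–JCT–ALP–RIV–FIR–MID: 7+2+1+5+1 = 16
SUM–JCT–RIV–ALP–MID: 7+3+1+5 = 16
The minimum is 14 min via SUM–JCT–ALP–MID.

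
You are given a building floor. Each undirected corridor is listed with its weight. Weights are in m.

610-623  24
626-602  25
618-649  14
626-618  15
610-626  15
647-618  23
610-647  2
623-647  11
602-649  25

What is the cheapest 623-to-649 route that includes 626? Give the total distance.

Best 623 to 626: 623 → 647 → 610 → 626 costing 28
Shortest 626→649: 626 → 618 → 649 = 29
Total via 626: 28 + 29 = 57 m.

57 m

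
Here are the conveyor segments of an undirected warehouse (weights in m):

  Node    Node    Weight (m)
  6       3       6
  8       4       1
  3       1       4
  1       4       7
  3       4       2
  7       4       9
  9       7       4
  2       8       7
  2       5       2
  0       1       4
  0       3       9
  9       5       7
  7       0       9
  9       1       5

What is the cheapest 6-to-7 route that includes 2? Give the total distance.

Best 6 to 2: 6 → 3 → 4 → 8 → 2 costing 16
Best 2 to 7: 2 → 5 → 9 → 7 costing 13
Total via 2: 16 + 13 = 29 m.

29 m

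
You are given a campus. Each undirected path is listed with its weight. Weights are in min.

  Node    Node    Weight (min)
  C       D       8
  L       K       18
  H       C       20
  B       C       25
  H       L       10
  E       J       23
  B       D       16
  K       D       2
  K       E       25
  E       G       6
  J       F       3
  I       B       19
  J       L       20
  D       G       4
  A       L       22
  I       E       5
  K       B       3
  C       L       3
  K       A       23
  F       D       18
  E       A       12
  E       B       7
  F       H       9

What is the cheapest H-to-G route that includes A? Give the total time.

50 min

Best H to A: H → L → A costing 32
Shortest A→G: A → E → G = 18
Total via A: 32 + 18 = 50 min.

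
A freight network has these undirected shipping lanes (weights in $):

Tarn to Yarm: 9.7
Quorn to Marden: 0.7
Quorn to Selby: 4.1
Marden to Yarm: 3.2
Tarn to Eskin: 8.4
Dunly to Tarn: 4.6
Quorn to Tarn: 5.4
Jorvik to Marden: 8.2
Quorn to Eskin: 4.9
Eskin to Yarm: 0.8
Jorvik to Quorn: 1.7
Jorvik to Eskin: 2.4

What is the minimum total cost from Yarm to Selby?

$8

Settle nodes by increasing distance from Yarm:
Yarm: 0
Eskin: 0.8  (via Yarm)
Marden: 3.2  (via Yarm)
Jorvik: 3.2  (via Eskin)
Quorn: 3.9  (via Marden)
Selby: 8  (via Quorn)
Shortest route: Yarm → Marden → Quorn → Selby = $8.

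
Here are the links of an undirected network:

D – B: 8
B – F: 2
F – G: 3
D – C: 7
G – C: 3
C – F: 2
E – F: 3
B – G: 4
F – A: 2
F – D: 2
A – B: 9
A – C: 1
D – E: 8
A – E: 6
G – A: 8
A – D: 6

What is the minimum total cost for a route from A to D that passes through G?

9

Best A to G: A → C → G costing 4
Best G to D: G → F → D costing 5
Total via G: 4 + 5 = 9.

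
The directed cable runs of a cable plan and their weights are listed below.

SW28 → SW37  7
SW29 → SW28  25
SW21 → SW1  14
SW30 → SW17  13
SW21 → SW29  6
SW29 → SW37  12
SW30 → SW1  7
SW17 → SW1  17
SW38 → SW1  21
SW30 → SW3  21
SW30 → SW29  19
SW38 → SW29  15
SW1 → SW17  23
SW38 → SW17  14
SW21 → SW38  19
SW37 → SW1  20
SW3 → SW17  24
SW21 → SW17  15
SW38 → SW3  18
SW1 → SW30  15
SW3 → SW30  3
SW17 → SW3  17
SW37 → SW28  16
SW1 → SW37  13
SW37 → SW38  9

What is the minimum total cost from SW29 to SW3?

Candidate routes:
SW29 → SW28 → SW37 → SW38 → SW3: 25+7+9+18 = 59
SW29 → SW37 → SW1 → SW30 → SW3: 12+20+15+21 = 68
SW29 → SW37 → SW38 → SW3: 12+9+18 = 39
SW29 → SW37 → SW38 → SW17 → SW3: 12+9+14+17 = 52
Cheapest is SW29 → SW37 → SW38 → SW3 at 39.

39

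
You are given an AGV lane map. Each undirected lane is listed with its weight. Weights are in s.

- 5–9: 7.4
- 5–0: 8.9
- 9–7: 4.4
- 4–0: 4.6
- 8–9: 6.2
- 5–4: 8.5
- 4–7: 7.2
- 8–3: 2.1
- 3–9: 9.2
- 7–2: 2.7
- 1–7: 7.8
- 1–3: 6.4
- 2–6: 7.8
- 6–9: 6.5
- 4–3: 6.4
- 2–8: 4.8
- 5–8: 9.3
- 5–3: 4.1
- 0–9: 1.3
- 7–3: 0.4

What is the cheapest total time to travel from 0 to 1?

Enumerating some paths:
0 - 9 - 7 - 1: 1.3+4.4+7.8 = 13.5
0 - 9 - 7 - 3 - 1: 1.3+4.4+0.4+6.4 = 12.5
Cheapest is 0 - 9 - 7 - 3 - 1 at 12.5 s.

12.5 s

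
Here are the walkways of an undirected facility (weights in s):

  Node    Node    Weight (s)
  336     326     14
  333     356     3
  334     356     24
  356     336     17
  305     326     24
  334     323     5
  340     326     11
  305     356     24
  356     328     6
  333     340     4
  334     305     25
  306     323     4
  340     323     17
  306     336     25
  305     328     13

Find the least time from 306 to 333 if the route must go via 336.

45 s

Shortest 306→336: 306–336 = 25
Shortest 336→333: 336–356–333 = 20
Total via 336: 25 + 20 = 45 s.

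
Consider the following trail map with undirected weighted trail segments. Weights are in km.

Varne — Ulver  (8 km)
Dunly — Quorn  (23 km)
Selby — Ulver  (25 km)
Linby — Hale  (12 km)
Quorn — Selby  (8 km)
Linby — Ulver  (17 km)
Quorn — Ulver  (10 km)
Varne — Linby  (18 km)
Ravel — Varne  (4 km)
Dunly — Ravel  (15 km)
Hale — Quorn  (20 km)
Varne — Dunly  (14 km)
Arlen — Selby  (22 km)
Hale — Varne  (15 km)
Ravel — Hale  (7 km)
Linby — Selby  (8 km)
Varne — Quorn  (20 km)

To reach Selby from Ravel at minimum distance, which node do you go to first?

Hale

Candidate routes:
Ravel–Varne–Linby–Selby: 4+18+8 = 30
Ravel–Varne–Ulver–Quorn–Selby: 4+8+10+8 = 30
Ravel–Hale–Linby–Selby: 7+12+8 = 27
Ravel–Varne–Quorn–Selby: 4+20+8 = 32
Cheapest is Ravel–Hale–Linby–Selby at 27 km.
So from Ravel the first move is to Hale.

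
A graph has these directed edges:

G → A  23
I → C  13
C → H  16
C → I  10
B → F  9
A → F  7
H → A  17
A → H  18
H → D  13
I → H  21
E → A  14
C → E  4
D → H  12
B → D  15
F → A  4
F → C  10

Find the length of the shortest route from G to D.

Settle nodes by increasing distance from G:
G: 0
A: 23  (via G)
F: 30  (via A)
C: 40  (via F)
H: 41  (via A)
E: 44  (via C)
I: 50  (via C)
D: 54  (via H)
Shortest route: G → A → H → D = 54.

54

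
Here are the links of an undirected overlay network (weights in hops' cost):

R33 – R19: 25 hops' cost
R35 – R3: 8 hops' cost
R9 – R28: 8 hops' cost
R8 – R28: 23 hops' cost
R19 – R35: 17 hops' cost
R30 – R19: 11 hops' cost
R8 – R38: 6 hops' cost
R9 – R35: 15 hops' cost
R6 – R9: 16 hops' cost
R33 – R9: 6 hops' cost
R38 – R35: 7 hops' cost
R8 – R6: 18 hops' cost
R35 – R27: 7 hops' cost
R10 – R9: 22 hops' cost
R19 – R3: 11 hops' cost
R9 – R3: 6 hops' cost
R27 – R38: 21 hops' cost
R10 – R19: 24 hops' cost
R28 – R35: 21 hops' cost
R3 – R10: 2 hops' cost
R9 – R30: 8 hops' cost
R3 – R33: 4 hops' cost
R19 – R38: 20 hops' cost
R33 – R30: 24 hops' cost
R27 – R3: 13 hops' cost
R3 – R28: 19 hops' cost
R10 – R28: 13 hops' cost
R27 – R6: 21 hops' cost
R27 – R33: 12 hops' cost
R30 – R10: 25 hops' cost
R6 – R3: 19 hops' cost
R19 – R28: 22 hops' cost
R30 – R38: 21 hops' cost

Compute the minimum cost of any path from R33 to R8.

Running Dijkstra from R33:
R33: 0
R3: 4  (via R33)
R9: 6  (via R33)
R10: 6  (via R3)
R35: 12  (via R3)
R27: 12  (via R33)
R28: 14  (via R9)
R30: 14  (via R9)
R19: 15  (via R3)
R38: 19  (via R35)
R6: 22  (via R9)
R8: 25  (via R38)
Shortest route: R33 → R3 → R35 → R38 → R8 = 25 hops' cost.

25 hops' cost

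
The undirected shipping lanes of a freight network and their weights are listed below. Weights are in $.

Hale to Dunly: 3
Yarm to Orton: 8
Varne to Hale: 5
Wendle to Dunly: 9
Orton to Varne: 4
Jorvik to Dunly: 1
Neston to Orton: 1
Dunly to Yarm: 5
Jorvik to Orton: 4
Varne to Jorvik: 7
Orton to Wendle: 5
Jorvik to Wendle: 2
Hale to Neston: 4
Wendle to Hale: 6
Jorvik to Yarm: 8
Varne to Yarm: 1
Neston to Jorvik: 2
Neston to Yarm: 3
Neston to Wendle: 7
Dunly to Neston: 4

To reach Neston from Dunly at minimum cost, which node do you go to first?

Candidate routes:
Dunly → Neston: 4 = 4
Dunly → Jorvik → Neston: 1+2 = 3
Cheapest is Dunly → Jorvik → Neston at $3.
So from Dunly the first move is to Jorvik.

Jorvik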